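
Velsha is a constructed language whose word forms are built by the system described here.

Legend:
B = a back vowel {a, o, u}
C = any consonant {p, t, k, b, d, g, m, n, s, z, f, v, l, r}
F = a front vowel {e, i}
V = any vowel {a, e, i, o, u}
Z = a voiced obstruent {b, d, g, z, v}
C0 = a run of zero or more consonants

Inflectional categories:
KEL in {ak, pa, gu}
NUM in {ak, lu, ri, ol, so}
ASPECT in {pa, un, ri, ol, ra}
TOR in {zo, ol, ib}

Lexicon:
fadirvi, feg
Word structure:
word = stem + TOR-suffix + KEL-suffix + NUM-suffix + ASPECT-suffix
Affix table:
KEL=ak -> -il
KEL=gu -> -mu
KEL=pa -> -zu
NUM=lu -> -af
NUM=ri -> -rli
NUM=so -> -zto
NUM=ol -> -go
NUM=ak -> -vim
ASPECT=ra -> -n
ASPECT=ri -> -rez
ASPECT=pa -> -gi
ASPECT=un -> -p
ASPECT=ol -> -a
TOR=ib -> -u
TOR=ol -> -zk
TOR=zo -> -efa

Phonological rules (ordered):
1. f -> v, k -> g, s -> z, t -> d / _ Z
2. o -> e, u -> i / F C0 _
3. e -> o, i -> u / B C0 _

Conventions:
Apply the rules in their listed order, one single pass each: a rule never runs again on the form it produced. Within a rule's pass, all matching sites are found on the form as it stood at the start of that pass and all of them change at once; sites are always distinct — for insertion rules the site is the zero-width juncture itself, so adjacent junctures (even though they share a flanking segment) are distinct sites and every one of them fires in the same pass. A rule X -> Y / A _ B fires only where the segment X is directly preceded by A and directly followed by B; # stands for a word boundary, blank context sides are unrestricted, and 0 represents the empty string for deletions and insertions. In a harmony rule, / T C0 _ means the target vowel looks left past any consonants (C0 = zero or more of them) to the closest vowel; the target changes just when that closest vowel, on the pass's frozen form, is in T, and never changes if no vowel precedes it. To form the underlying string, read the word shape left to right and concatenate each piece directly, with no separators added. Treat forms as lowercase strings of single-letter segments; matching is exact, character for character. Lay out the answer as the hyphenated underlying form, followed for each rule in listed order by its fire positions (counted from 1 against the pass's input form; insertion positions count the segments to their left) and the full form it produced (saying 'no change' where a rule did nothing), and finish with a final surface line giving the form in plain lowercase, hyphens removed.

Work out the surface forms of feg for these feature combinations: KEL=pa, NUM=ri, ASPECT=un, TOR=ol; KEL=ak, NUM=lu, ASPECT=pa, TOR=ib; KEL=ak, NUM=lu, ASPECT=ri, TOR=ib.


cell KEL=pa, NUM=ri, ASPECT=un, TOR=ol:
underlying: feg-zk-zu-rli-p
1. f -> v, k -> g, s -> z, t -> d / _ Z: fires at position(s) 5: fegzgzurlip
2. o -> e, u -> i / F C0 _: fires at position(s) 7: fegzgzirlip
3. e -> o, i -> u / B C0 _: no change
surface: fegzgzirlip

cell KEL=ak, NUM=lu, ASPECT=pa, TOR=ib:
underlying: feg-u-il-af-gi
1. f -> v, k -> g, s -> z, t -> d / _ Z: fires at position(s) 8: feguilavgi
2. o -> e, u -> i / F C0 _: fires at position(s) 4: fegiilavgi
3. e -> o, i -> u / B C0 _: fires at position(s) 10: fegiilavgu
surface: fegiilavgu

cell KEL=ak, NUM=lu, ASPECT=ri, TOR=ib:
underlying: feg-u-il-af-rez
1. f -> v, k -> g, s -> z, t -> d / _ Z: no change
2. o -> e, u -> i / F C0 _: fires at position(s) 4: fegiilafrez
3. e -> o, i -> u / B C0 _: fires at position(s) 10: fegiilafroz
surface: fegiilafroz


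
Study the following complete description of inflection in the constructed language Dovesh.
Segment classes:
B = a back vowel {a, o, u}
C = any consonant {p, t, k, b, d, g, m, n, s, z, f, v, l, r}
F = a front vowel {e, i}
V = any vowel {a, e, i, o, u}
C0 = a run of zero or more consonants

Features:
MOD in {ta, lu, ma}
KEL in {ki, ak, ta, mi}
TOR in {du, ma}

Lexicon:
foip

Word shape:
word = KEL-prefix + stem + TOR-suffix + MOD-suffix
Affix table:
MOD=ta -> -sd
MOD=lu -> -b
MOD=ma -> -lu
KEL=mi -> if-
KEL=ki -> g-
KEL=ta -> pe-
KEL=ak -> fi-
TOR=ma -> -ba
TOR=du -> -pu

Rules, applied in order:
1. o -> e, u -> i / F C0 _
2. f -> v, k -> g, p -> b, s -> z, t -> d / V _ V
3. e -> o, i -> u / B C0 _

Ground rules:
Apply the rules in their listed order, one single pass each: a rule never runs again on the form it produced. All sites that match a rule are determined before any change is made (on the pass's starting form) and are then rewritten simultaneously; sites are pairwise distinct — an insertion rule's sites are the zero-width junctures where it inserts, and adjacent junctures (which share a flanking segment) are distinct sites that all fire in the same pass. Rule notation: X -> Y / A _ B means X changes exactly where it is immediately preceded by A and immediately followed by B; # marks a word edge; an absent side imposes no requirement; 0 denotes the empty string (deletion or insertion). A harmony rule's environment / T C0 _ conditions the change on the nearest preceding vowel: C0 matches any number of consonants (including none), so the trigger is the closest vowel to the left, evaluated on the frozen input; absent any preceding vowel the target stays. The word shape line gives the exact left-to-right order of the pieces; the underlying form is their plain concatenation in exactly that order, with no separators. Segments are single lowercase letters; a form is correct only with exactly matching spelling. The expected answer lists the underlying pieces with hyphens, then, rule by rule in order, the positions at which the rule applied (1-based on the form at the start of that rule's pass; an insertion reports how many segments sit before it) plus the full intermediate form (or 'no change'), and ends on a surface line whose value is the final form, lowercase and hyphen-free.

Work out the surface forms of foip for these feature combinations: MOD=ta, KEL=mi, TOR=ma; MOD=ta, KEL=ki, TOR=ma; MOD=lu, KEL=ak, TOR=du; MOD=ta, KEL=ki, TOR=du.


cell MOD=ta, KEL=mi, TOR=ma:
underlying: if-foip-ba-sd
1. o -> e, u -> i / F C0 _: fires at position(s) 4: iffeipbasd
2. f -> v, k -> g, p -> b, s -> z, t -> d / V _ V: no change
3. e -> o, i -> u / B C0 _: no change
surface: iffeipbasd

cell MOD=ta, KEL=ki, TOR=ma:
underlying: g-foip-ba-sd
1. o -> e, u -> i / F C0 _: no change
2. f -> v, k -> g, p -> b, s -> z, t -> d / V _ V: no change
3. e -> o, i -> u / B C0 _: fires at position(s) 4: gfoupbasd
surface: gfoupbasd

cell MOD=lu, KEL=ak, TOR=du:
underlying: fi-foip-pu-b
1. o -> e, u -> i / F C0 _: fires at position(s) 4, 8: fifeippib
2. f -> v, k -> g, p -> b, s -> z, t -> d / V _ V: fires at position(s) 3: fiveippib
3. e -> o, i -> u / B C0 _: no change
surface: fiveippib

cell MOD=ta, KEL=ki, TOR=du:
underlying: g-foip-pu-sd
1. o -> e, u -> i / F C0 _: fires at position(s) 7: gfoippisd
2. f -> v, k -> g, p -> b, s -> z, t -> d / V _ V: no change
3. e -> o, i -> u / B C0 _: fires at position(s) 4: gfouppisd
surface: gfouppisd


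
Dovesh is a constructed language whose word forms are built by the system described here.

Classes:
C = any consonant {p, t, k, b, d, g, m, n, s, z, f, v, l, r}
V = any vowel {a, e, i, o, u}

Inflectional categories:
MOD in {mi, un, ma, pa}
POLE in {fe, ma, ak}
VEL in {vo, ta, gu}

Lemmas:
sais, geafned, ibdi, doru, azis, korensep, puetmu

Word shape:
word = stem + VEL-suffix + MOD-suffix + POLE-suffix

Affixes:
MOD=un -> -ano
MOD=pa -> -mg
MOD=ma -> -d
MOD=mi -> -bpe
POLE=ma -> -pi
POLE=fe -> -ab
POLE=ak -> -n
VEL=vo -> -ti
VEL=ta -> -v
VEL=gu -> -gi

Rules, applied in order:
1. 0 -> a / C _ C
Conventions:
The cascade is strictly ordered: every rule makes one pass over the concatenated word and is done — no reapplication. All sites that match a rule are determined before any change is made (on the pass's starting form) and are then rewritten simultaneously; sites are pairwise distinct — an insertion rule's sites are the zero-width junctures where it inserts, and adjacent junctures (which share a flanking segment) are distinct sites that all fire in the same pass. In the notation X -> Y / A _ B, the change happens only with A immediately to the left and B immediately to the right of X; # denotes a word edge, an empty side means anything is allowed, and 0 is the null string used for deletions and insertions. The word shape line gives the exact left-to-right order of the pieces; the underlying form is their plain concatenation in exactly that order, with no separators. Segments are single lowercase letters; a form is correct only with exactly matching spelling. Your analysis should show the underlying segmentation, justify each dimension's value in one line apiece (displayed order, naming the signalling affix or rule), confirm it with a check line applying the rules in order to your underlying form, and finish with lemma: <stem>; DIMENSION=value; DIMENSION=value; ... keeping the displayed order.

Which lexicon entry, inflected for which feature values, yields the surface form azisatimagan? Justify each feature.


underlying: azis-ti-mg-n
MOD=pa - signalled by the affix -mg
POLE=ak - signalled by the affix -n
VEL=vo - signalled by the affix -ti
check: azistimgn -> azisatimagan
lemma: azis; MOD=pa; POLE=ak; VEL=vo


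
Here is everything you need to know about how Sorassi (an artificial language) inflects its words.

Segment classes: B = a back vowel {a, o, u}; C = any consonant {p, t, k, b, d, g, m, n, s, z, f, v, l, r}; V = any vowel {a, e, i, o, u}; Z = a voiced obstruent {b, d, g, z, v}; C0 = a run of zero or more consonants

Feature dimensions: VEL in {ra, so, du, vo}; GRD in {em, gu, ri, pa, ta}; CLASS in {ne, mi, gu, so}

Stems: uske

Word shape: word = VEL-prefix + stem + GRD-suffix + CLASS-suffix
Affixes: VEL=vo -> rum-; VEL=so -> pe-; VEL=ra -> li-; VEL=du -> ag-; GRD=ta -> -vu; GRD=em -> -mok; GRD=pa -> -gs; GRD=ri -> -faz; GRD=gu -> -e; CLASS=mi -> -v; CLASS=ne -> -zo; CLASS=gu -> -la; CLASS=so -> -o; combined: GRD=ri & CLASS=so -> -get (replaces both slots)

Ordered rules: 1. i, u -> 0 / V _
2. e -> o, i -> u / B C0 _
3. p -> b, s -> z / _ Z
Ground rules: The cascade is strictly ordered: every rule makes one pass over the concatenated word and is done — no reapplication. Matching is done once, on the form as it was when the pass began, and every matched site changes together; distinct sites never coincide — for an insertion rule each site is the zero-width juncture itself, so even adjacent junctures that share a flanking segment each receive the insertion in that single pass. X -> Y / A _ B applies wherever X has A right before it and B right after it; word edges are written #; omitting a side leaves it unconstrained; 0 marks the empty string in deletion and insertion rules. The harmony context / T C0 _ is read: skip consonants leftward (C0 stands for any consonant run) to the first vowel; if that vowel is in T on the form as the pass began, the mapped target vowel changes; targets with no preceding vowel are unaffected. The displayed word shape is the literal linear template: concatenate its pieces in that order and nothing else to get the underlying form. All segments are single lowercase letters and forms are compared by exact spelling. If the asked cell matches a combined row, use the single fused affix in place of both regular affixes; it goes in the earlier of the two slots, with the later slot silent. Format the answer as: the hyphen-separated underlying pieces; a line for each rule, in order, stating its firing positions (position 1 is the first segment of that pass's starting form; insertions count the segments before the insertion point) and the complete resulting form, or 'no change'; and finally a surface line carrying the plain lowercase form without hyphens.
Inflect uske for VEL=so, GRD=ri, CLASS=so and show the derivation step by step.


underlying: pe-uske-get
1. i, u -> 0 / V _: fires at position(s) 3: peskeget
2. e -> o, i -> u / B C0 _: no change
3. p -> b, s -> z / _ Z: no change
surface: peskeget


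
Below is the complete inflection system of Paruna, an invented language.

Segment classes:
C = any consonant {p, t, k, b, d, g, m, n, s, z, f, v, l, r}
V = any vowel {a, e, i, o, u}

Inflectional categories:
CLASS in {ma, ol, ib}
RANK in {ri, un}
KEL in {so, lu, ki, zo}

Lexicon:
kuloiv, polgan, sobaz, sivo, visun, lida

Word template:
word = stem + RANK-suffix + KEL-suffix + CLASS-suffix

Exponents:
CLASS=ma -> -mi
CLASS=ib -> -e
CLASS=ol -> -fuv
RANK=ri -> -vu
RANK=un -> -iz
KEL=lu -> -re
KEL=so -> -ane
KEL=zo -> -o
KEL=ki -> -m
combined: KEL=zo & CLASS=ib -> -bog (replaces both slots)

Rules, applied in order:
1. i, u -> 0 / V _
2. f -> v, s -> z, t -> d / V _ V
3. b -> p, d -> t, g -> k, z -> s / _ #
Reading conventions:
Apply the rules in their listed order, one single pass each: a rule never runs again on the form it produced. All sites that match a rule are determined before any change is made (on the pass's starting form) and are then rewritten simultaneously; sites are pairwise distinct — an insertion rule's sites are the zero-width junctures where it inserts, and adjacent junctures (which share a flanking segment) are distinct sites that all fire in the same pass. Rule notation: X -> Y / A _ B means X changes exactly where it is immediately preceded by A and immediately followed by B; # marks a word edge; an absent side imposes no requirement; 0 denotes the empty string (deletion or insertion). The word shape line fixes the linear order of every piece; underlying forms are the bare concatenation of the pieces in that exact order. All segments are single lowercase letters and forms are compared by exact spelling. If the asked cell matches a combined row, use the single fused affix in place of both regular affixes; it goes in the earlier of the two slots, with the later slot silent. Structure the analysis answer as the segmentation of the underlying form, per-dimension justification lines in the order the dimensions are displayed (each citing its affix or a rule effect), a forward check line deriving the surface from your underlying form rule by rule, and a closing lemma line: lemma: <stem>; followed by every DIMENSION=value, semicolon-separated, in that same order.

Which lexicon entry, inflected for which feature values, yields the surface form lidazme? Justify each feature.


underlying: lida-iz-m-e
CLASS=ib - signalled by the affix -e
RANK=un - signalled by the affix -iz
KEL=ki - signalled by the affix -m
check: lidaizme -> lidazme -> lidazme -> lidazme
lemma: lida; CLASS=ib; RANK=un; KEL=ki


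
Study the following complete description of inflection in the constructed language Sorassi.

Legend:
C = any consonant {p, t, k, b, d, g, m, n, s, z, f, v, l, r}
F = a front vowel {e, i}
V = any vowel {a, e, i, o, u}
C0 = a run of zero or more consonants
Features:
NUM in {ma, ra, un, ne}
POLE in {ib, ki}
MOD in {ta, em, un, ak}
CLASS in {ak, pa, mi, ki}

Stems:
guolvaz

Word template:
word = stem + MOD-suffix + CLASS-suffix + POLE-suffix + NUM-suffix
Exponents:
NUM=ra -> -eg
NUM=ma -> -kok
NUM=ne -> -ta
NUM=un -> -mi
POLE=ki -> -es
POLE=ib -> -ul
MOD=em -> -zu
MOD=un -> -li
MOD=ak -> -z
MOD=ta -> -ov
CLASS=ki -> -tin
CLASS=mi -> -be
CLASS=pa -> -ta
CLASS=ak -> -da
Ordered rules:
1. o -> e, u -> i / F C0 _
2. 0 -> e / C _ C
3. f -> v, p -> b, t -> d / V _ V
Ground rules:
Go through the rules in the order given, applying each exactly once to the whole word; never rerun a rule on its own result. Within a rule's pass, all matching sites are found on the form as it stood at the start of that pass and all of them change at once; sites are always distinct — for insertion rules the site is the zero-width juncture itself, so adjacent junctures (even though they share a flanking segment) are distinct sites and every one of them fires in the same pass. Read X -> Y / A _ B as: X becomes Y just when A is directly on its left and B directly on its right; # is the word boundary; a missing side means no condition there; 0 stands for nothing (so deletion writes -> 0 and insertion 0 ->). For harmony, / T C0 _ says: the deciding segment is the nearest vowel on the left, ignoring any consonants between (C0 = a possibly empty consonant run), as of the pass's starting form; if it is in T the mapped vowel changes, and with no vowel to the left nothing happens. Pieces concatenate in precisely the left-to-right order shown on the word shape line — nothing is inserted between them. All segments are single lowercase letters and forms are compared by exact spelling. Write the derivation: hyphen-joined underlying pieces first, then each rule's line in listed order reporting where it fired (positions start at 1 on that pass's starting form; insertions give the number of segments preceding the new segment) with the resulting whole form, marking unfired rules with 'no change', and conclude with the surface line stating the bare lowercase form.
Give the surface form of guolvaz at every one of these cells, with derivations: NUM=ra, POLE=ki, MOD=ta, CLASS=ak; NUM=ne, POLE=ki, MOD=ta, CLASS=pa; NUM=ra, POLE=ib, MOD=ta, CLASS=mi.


cell NUM=ra, POLE=ki, MOD=ta, CLASS=ak:
underlying: guolvaz-ov-da-es-eg
1. o -> e, u -> i / F C0 _: no change
2. 0 -> e / C _ C: inserts after position(s) 4, 9: guolevazovedaeseg
3. f -> v, p -> b, t -> d / V _ V: no change
surface: guolevazovedaeseg

cell NUM=ne, POLE=ki, MOD=ta, CLASS=pa:
underlying: guolvaz-ov-ta-es-ta
1. o -> e, u -> i / F C0 _: no change
2. 0 -> e / C _ C: inserts after position(s) 4, 9, 13: guolevazovetaeseta
3. f -> v, p -> b, t -> d / V _ V: fires at position(s) 12, 17: guolevazovedaeseda
surface: guolevazovedaeseda

cell NUM=ra, POLE=ib, MOD=ta, CLASS=mi:
underlying: guolvaz-ov-be-ul-eg
1. o -> e, u -> i / F C0 _: fires at position(s) 12: guolvazovbeileg
2. 0 -> e / C _ C: inserts after position(s) 4, 9: guolevazovebeileg
3. f -> v, p -> b, t -> d / V _ V: no change
surface: guolevazovebeileg


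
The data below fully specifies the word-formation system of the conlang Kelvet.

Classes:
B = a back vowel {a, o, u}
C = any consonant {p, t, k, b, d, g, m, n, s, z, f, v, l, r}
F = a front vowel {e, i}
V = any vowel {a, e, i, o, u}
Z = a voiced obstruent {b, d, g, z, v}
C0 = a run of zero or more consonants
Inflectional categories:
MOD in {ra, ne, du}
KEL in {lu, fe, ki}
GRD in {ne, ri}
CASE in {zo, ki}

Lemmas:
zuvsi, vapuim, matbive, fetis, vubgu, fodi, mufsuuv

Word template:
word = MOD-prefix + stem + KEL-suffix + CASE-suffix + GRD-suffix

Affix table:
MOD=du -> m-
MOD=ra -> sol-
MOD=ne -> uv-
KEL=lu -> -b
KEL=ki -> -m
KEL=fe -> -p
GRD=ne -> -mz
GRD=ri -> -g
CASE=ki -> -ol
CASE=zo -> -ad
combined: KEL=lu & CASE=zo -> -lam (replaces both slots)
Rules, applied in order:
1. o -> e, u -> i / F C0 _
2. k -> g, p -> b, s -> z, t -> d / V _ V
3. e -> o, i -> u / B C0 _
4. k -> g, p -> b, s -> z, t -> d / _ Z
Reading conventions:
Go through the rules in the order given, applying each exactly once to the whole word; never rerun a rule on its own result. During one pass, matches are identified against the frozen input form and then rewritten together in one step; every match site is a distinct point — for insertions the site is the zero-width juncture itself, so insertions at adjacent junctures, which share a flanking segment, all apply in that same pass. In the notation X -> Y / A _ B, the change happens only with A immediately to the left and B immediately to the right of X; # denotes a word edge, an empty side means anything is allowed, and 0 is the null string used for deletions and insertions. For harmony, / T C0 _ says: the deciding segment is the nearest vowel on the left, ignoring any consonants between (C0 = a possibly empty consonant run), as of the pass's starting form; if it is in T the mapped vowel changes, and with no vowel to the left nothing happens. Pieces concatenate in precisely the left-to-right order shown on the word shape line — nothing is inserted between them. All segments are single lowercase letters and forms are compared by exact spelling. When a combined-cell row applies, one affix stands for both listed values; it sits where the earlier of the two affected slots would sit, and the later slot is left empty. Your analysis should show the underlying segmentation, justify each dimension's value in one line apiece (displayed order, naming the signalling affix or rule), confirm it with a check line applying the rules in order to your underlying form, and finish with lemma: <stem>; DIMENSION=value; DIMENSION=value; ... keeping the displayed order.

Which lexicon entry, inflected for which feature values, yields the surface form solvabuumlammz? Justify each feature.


underlying: sol-vapuim-lam-mz
MOD=ra - signalled by the affix sol-
KEL=lu - signalled by the combined affix row
GRD=ne - signalled by the affix -mz
CASE=zo - signalled by the combined affix row
check: solvapuimlammz -> solvapuimlammz -> solvabuimlammz -> solvabuumlammz -> solvabuumlammz
lemma: vapuim; MOD=ra; KEL=lu; GRD=ne; CASE=zo


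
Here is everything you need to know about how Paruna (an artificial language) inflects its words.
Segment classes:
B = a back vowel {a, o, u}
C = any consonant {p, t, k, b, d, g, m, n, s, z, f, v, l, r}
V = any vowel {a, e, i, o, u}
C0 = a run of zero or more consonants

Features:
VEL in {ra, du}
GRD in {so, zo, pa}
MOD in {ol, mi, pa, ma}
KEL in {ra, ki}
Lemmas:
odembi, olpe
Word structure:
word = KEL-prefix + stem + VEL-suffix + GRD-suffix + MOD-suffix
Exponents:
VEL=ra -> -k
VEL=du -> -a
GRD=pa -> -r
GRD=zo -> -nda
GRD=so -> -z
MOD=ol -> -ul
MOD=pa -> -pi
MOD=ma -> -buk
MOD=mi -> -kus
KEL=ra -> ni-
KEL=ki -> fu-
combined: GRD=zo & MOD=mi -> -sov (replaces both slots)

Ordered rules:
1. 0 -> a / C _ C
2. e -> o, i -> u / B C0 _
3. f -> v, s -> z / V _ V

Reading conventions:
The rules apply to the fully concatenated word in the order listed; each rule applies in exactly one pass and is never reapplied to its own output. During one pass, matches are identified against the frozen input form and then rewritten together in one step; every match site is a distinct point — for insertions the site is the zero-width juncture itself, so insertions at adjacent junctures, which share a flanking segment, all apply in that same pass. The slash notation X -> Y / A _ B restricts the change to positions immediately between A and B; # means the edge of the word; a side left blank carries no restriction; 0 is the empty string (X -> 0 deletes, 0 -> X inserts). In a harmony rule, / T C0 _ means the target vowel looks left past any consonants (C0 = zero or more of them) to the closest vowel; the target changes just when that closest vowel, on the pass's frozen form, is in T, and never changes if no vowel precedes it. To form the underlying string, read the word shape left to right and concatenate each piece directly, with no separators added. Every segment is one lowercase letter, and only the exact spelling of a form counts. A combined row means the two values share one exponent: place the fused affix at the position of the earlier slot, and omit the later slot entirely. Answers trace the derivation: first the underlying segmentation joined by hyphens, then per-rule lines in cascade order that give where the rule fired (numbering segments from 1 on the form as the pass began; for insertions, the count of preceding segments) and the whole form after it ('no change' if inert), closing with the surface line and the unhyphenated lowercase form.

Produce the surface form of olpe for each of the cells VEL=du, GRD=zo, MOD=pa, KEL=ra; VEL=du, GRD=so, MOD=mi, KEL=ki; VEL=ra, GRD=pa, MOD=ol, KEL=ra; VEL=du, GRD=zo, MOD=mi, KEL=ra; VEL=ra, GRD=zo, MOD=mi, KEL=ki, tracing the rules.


cell VEL=du, GRD=zo, MOD=pa, KEL=ra:
underlying: ni-olpe-a-nda-pi
1. 0 -> a / C _ C: inserts after position(s) 4, 8: niolapeanadapi
2. e -> o, i -> u / B C0 _: fires at position(s) 7, 14: niolapoanadapu
3. f -> v, s -> z / V _ V: no change
surface: niolapoanadapu

cell VEL=du, GRD=so, MOD=mi, KEL=ki:
underlying: fu-olpe-a-z-kus
1. 0 -> a / C _ C: inserts after position(s) 4, 8: fuolapeazakus
2. e -> o, i -> u / B C0 _: fires at position(s) 7: fuolapoazakus
3. f -> v, s -> z / V _ V: no change
surface: fuolapoazakus

cell VEL=ra, GRD=pa, MOD=ol, KEL=ra:
underlying: ni-olpe-k-r-ul
1. 0 -> a / C _ C: inserts after position(s) 4, 7: niolapekarul
2. e -> o, i -> u / B C0 _: fires at position(s) 7: niolapokarul
3. f -> v, s -> z / V _ V: no change
surface: niolapokarul

cell VEL=du, GRD=zo, MOD=mi, KEL=ra:
underlying: ni-olpe-a-sov
1. 0 -> a / C _ C: inserts after position(s) 4: niolapeasov
2. e -> o, i -> u / B C0 _: fires at position(s) 7: niolapoasov
3. f -> v, s -> z / V _ V: fires at position(s) 9: niolapoazov
surface: niolapoazov

cell VEL=ra, GRD=zo, MOD=mi, KEL=ki:
underlying: fu-olpe-k-sov
1. 0 -> a / C _ C: inserts after position(s) 4, 7: fuolapekasov
2. e -> o, i -> u / B C0 _: fires at position(s) 7: fuolapokasov
3. f -> v, s -> z / V _ V: fires at position(s) 10: fuolapokazov
surface: fuolapokazov


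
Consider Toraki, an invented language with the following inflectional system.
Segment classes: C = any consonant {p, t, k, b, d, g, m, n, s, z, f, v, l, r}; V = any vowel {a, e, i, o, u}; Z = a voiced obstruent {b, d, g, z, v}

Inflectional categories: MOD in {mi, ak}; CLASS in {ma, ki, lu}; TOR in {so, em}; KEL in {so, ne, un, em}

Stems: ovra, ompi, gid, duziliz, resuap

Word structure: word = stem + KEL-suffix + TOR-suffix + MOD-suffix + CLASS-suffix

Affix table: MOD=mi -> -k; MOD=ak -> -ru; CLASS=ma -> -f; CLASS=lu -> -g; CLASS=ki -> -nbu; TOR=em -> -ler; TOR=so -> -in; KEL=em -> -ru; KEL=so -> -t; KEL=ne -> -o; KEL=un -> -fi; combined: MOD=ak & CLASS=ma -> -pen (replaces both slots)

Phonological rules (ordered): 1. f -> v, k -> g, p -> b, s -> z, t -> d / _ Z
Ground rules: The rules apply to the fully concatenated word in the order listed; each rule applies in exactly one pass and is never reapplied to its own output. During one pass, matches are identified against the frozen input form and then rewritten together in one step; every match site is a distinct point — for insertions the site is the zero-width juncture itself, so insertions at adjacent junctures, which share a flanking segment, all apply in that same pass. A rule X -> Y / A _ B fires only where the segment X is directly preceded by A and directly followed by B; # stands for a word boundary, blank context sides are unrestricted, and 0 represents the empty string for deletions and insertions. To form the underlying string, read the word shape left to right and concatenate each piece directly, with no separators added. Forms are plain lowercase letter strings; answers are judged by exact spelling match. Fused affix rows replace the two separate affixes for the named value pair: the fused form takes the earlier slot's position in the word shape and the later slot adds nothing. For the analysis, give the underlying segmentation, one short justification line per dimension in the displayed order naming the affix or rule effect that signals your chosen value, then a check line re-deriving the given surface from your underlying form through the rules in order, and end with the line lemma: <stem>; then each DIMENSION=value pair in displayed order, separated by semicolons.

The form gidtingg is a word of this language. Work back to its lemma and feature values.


underlying: gid-t-in-k-g
MOD=mi - signalled by the affix -k
CLASS=lu - signalled by the affix -g
TOR=so - signalled by the affix -in
KEL=so - signalled by the affix -t
check: gidtinkg -> gidtingg
lemma: gid; MOD=mi; CLASS=lu; TOR=so; KEL=so


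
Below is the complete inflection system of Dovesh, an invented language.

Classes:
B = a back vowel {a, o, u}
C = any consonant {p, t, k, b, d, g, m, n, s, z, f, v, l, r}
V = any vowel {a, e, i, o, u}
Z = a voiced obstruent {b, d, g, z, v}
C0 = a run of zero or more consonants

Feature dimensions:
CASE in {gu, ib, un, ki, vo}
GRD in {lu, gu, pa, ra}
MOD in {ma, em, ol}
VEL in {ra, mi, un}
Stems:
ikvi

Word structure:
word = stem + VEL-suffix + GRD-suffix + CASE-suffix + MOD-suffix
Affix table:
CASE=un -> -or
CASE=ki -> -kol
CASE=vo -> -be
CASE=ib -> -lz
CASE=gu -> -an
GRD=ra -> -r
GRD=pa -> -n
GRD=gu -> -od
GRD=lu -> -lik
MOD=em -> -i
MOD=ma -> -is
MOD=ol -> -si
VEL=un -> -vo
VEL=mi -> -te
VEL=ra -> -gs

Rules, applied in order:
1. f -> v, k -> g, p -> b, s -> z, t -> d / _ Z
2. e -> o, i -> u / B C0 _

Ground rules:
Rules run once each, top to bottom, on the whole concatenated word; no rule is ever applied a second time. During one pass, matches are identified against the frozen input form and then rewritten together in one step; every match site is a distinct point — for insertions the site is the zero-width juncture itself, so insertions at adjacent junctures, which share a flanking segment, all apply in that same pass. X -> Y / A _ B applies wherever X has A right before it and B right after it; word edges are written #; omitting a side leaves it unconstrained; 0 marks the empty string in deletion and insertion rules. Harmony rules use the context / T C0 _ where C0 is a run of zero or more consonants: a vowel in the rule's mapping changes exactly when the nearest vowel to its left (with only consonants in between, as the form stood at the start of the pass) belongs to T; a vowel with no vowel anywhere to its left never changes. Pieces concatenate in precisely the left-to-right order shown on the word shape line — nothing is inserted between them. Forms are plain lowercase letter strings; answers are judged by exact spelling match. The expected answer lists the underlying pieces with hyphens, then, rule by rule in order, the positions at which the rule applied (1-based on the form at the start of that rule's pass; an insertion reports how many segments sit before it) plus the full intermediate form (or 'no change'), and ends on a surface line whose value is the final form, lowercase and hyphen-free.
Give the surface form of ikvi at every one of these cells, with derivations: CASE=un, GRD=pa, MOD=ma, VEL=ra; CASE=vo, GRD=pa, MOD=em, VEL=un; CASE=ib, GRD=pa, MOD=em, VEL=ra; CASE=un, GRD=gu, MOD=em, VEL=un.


cell CASE=un, GRD=pa, MOD=ma, VEL=ra:
underlying: ikvi-gs-n-or-is
1. f -> v, k -> g, p -> b, s -> z, t -> d / _ Z: fires at position(s) 2: igvigsnoris
2. e -> o, i -> u / B C0 _: fires at position(s) 10: igvigsnorus
surface: igvigsnorus

cell CASE=vo, GRD=pa, MOD=em, VEL=un:
underlying: ikvi-vo-n-be-i
1. f -> v, k -> g, p -> b, s -> z, t -> d / _ Z: fires at position(s) 2: igvivonbei
2. e -> o, i -> u / B C0 _: fires at position(s) 9: igvivonboi
surface: igvivonboi

cell CASE=ib, GRD=pa, MOD=em, VEL=ra:
underlying: ikvi-gs-n-lz-i
1. f -> v, k -> g, p -> b, s -> z, t -> d / _ Z: fires at position(s) 2: igvigsnlzi
2. e -> o, i -> u / B C0 _: no change
surface: igvigsnlzi

cell CASE=un, GRD=gu, MOD=em, VEL=un:
underlying: ikvi-vo-od-or-i
1. f -> v, k -> g, p -> b, s -> z, t -> d / _ Z: fires at position(s) 2: igvivoodori
2. e -> o, i -> u / B C0 _: fires at position(s) 11: igvivoodoru
surface: igvivoodoru


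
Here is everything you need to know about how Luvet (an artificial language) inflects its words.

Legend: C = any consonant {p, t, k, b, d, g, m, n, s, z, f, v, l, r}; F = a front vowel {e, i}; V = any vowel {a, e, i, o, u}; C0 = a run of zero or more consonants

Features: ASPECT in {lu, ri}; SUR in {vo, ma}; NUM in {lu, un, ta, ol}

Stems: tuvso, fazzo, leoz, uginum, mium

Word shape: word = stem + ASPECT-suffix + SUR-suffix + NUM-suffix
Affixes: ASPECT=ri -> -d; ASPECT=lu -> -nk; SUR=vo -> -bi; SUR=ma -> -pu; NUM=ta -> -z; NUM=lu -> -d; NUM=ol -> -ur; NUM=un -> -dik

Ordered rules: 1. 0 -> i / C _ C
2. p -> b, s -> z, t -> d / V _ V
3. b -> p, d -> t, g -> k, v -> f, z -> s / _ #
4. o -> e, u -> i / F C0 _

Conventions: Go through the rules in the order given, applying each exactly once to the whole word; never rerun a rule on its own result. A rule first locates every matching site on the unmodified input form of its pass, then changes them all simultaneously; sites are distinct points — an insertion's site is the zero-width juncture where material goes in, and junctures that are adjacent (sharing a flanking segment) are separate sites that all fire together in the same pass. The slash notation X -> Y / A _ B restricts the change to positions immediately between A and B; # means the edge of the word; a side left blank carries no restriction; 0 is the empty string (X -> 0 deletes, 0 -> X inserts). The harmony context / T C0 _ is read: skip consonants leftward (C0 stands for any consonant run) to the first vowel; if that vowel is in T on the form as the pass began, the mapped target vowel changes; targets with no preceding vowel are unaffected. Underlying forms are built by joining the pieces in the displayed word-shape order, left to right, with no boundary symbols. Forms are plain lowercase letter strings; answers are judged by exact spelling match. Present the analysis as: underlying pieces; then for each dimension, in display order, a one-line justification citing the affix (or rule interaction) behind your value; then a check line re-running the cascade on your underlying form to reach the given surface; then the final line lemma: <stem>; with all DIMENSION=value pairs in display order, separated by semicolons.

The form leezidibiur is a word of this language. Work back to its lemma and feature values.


underlying: leoz-d-pu-ur
ASPECT=ri - signalled by the affix -d
SUR=ma - signalled by the affix -pu
NUM=ol - signalled by the affix -ur
check: leozdpuur -> leozidipuur -> leozidibuur -> leozidibuur -> leezidibiur
lemma: leoz; ASPECT=ri; SUR=ma; NUM=ol


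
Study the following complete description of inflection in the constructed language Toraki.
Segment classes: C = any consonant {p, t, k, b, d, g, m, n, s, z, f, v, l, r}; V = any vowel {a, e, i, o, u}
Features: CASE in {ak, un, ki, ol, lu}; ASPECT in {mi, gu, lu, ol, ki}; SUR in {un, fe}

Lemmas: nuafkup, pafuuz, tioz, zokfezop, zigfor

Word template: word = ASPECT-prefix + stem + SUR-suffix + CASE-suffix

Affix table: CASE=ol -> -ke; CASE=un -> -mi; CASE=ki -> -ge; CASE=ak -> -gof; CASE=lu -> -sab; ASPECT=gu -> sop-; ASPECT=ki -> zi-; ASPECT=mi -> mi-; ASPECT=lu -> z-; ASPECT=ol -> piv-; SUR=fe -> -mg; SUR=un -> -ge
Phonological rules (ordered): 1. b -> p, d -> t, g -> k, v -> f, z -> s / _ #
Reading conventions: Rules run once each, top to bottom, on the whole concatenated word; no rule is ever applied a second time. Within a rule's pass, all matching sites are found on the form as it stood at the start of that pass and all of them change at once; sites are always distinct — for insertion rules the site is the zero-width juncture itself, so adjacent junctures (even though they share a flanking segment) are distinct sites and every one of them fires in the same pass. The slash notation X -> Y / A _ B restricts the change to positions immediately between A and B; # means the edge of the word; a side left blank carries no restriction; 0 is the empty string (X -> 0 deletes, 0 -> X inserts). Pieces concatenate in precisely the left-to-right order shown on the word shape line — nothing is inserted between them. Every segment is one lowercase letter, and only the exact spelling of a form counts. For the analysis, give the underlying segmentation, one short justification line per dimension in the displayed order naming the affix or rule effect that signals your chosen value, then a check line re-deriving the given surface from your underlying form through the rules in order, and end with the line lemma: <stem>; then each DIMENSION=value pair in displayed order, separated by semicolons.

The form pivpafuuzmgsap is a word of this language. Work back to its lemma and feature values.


underlying: piv-pafuuz-mg-sab
CASE=lu - signalled by the affix -sab
ASPECT=ol - signalled by the affix piv-
SUR=fe - signalled by the affix -mg
check: pivpafuuzmgsab -> pivpafuuzmgsap
lemma: pafuuz; CASE=lu; ASPECT=ol; SUR=fe


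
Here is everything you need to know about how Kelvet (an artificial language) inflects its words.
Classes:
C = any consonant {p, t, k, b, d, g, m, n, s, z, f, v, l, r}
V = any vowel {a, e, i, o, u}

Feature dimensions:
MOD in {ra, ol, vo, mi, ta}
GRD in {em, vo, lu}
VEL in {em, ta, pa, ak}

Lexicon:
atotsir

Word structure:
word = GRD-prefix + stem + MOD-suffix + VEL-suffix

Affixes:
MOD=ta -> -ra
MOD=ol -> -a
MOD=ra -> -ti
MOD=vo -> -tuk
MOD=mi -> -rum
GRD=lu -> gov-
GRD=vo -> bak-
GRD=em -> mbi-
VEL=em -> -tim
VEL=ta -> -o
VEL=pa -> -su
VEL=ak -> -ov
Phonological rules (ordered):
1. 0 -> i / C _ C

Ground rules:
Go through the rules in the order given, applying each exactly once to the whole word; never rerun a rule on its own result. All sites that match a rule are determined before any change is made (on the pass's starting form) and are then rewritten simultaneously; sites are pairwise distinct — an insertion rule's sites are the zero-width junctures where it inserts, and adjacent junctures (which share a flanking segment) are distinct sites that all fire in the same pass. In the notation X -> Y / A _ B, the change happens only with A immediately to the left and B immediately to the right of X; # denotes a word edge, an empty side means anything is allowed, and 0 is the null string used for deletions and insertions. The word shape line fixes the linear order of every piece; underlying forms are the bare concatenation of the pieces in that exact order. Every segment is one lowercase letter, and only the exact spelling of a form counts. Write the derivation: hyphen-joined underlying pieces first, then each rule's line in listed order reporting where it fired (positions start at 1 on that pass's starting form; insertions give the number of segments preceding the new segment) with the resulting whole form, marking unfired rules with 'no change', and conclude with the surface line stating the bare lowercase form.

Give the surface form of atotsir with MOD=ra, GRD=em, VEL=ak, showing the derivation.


underlying: mbi-atotsir-ti-ov
1. 0 -> i / C _ C: inserts after position(s) 1, 7, 10: mibiatotisiritiov
surface: mibiatotisiritiov


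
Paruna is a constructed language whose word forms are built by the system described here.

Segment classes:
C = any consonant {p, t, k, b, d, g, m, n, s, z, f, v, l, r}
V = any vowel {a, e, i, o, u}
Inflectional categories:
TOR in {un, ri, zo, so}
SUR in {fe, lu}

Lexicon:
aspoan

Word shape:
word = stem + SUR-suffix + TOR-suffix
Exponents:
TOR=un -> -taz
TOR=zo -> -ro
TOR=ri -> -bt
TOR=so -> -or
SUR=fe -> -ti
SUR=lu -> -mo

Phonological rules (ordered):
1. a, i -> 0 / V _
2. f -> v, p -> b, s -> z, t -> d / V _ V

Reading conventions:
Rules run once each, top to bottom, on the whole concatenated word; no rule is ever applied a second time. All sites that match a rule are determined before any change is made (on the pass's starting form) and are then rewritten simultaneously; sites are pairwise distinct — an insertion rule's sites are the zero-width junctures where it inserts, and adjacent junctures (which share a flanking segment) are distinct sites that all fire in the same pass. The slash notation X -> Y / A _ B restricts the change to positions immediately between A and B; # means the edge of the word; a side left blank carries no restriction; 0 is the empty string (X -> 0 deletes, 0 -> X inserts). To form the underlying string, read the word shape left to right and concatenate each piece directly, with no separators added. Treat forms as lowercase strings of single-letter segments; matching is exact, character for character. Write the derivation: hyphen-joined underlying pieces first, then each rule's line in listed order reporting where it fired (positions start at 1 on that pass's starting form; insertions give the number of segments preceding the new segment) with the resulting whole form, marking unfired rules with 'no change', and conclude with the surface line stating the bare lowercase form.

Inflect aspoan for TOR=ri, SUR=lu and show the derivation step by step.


underlying: aspoan-mo-bt
1. a, i -> 0 / V _: fires at position(s) 5: asponmobt
2. f -> v, p -> b, s -> z, t -> d / V _ V: no change
surface: asponmobt


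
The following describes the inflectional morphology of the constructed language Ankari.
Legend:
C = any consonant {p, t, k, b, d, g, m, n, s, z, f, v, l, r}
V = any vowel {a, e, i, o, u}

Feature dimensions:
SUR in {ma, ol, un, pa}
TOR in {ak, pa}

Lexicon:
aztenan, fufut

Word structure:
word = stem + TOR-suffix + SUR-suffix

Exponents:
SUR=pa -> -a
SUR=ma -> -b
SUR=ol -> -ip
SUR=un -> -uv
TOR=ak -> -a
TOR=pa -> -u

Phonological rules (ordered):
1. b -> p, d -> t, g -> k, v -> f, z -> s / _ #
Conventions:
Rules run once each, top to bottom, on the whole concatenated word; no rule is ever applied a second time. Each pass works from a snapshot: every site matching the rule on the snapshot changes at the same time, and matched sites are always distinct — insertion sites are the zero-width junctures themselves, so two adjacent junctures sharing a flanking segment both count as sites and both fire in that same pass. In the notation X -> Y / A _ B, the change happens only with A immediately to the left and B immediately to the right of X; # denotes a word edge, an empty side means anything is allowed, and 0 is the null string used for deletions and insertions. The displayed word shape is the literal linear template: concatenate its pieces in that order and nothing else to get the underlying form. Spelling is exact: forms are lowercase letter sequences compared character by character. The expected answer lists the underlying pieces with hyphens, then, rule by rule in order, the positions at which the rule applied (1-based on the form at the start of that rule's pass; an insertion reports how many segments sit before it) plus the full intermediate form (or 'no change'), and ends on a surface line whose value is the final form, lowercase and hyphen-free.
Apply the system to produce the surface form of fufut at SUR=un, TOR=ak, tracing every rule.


underlying: fufut-a-uv
1. b -> p, d -> t, g -> k, v -> f, z -> s / _ #: fires at position(s) 8: fufutauf
surface: fufutauf
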